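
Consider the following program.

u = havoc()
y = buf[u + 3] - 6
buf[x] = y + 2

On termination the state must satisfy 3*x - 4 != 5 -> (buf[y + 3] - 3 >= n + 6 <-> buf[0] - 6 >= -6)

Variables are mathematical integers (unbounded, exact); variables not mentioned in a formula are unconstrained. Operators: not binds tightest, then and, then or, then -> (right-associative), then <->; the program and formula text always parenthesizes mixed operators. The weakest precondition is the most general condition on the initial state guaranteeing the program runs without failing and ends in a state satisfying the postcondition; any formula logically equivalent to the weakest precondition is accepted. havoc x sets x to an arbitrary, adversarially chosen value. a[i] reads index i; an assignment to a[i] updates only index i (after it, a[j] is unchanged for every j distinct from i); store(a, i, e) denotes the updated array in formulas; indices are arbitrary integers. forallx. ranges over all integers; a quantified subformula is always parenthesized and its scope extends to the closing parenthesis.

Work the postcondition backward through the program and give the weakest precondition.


Working backward. After the program, the postcondition 3*x - 4 != 5 -> (buf[y + 3] - 3 >= n + 6 <-> buf[0] - 6 >= -6) must hold; in canonical form it is 3*x != 9 -> (buf[y + 3] >= n + 9 <-> buf[0] >= 0).
Before buf[x] := y + 2: 3*x != 9 -> (store(buf, x, y + 2)[y + 3] >= n + 9 <-> store(buf, x, y + 2)[0] >= 0)
Before y := buf[u + 3] - 6: 3*x != 9 -> (store(buf, x, buf[u + 3] - 4)[buf[u + 3] - 3] >= n + 9 <-> store(buf, x, buf[u + 3] - 4)[0] >= 0)
Before havoc u: forall u_1. (3*x != 9 -> (store(buf, x, buf[u_1 + 3] - 4)[buf[u_1 + 3] - 3] >= n + 9 <-> store(buf, x, buf[u_1 + 3] - 4)[0] >= 0))
Answer: WP = forall u_1. (3*x != 9 -> (store(buf, x, buf[u_1 + 3] - 4)[buf[u_1 + 3] - 3] >= n + 9 <-> store(buf, x, buf[u_1 + 3] - 4)[0] >= 0))


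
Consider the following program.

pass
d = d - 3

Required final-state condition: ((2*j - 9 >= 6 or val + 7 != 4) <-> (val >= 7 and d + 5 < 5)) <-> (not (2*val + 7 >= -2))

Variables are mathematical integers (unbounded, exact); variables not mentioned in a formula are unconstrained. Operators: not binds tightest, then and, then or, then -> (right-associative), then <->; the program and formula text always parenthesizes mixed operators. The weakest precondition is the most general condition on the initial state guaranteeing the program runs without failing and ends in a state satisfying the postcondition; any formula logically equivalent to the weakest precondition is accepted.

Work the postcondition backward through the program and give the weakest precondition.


Working backward. After the program, the postcondition ((2*j - 9 >= 6 or val + 7 != 4) <-> (val >= 7 and d + 5 < 5)) <-> (not (2*val + 7 >= -2)) must hold; in canonical form it is ((2*j >= 15 or val != -3) <-> (val >= 7 and d < 0)) <-> (not (2*val >= -9)).
Before d := d - 3: ((2*j >= 15 or val != -3) <-> (val >= 7 and d < 3)) <-> (not (2*val >= -9))
Before skip: ((2*j >= 15 or val != -3) <-> (val >= 7 and d < 3)) <-> (not (2*val >= -9))
Answer: WP = ((2*j >= 15 or val != -3) <-> (val >= 7 and d < 3)) <-> (not (2*val >= -9))


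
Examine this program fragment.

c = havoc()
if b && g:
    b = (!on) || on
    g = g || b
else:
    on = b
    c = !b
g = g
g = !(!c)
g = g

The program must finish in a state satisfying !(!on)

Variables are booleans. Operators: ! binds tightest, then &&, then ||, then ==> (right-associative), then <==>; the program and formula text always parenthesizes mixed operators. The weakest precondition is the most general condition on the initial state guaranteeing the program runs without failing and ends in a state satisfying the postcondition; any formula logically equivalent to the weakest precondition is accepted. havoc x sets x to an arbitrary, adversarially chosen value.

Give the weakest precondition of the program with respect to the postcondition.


Working backward. After the program, the postcondition !(!on) must hold; in canonical form it is on.
Before g := g: on
Before g := !(!c): on
Before g := g: on
Then branch requires on; else branch requires b.
Before the if: ((b && g) ==> on) && ((!(b && g)) ==> b)
Before havoc c: ((b && g) ==> on) && ((!(b && g)) ==> b)
Answer: WP = ((b && g) ==> on) && ((!(b && g)) ==> b)


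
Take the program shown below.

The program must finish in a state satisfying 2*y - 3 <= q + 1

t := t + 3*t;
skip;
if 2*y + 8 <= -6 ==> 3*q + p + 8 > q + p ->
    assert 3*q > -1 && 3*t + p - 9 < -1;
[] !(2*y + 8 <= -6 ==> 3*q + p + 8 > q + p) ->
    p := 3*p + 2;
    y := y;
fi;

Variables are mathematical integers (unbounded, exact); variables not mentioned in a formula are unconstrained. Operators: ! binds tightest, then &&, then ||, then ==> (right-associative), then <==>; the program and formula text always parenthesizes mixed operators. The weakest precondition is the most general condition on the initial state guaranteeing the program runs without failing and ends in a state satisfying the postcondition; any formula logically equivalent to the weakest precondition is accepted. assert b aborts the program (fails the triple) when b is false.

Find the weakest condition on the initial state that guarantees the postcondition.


Working backward. After the program, the postcondition 2*y - 3 <= q + 1 must hold; in canonical form it is 2*y <= q + 4.
Then branch requires 3*q > -1 && p + 3*t < 8 && 2*y <= q + 4; else branch requires 2*y <= q + 4.
Before the if: ((2*y <= -14 ==> 2*q > -8) ==> (3*q > -1 && p + 3*t < 8 && 2*y <= q + 4)) && ((!(2*y <= -14 ==> 2*q > -8)) ==> 2*y <= q + 4)
Before skip: ((2*y <= -14 ==> 2*q > -8) ==> (3*q > -1 && p + 3*t < 8 && 2*y <= q + 4)) && ((!(2*y <= -14 ==> 2*q > -8)) ==> 2*y <= q + 4)
Before t := t + 3*t: ((2*y <= -14 ==> 2*q > -8) ==> (3*q > -1 && p + 12*t < 8 && 2*y <= q + 4)) && ((!(2*y <= -14 ==> 2*q > -8)) ==> 2*y <= q + 4)
Answer: WP = ((2*y <= -14 ==> 2*q > -8) ==> (3*q > -1 && p + 12*t < 8 && 2*y <= q + 4)) && ((!(2*y <= -14 ==> 2*q > -8)) ==> 2*y <= q + 4)


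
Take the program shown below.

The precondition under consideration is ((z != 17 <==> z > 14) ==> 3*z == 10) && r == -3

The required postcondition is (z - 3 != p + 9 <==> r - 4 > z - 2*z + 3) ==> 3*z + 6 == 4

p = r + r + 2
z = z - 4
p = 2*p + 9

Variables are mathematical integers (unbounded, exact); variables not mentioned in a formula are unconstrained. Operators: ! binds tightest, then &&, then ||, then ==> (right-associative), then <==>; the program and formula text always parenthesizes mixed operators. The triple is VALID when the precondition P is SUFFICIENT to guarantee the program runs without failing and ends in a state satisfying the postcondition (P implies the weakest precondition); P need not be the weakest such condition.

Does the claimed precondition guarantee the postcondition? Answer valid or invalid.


Working backward. After the program, the postcondition (z - 3 != p + 9 <==> r - 4 > z - 2*z + 3) ==> 3*z + 6 == 4 must hold; in canonical form it is (z != p + 12 <==> r + z > 7) ==> 3*z == -2.
Before p := 2*p + 9: (z != 2*p + 21 <==> r + z > 7) ==> 3*z == -2
Before z := z - 4: (z != 2*p + 25 <==> r + z > 11) ==> 3*z == 10
Before p := r + r + 2: (z != 4*r + 29 <==> r + z > 11) ==> 3*z == 10
The weakest precondition is (z != 4*r + 29 <==> r + z > 11) ==> 3*z == 10.
Check whether ((z != 17 <==> z > 14) ==> 3*z == 10) && r == -3 implies it.
Every state satisfying the precondition satisfies the weakest precondition: the implication holds.
Answer: valid


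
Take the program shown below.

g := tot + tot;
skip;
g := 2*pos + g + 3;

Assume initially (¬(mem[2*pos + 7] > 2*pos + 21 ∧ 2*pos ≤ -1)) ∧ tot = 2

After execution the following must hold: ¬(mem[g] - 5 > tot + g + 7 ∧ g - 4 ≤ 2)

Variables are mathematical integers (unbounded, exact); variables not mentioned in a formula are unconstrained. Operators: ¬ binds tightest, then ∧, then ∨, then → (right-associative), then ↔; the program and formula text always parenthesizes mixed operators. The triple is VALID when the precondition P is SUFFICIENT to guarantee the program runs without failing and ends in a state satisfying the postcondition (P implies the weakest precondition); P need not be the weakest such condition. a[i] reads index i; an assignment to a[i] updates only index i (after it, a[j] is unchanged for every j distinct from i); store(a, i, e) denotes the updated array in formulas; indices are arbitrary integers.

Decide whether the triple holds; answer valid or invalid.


Working backward. After the program, the postcondition ¬(mem[g] - 5 > tot + g + 7 ∧ g - 4 ≤ 2) must hold; in canonical form it is ¬(mem[g] > g + tot + 12 ∧ g ≤ 6).
Before g := 2*pos + g + 3: ¬(mem[g + 2*pos + 3] > g + 2*pos + tot + 15 ∧ g + 2*pos ≤ 3)
Before skip: ¬(mem[g + 2*pos + 3] > g + 2*pos + tot + 15 ∧ g + 2*pos ≤ 3)
Before g := tot + tot: ¬(mem[2*pos + 2*tot + 3] > 2*pos + 3*tot + 15 ∧ 2*pos + 2*tot ≤ 3)
The weakest precondition is ¬(mem[2*pos + 2*tot + 3] > 2*pos + 3*tot + 15 ∧ 2*pos + 2*tot ≤ 3).
Check whether (¬(mem[2*pos + 7] > 2*pos + 21 ∧ 2*pos ≤ -1)) ∧ tot = 2 implies it.
Every state satisfying the precondition satisfies the weakest precondition: the implication holds.
Answer: valid


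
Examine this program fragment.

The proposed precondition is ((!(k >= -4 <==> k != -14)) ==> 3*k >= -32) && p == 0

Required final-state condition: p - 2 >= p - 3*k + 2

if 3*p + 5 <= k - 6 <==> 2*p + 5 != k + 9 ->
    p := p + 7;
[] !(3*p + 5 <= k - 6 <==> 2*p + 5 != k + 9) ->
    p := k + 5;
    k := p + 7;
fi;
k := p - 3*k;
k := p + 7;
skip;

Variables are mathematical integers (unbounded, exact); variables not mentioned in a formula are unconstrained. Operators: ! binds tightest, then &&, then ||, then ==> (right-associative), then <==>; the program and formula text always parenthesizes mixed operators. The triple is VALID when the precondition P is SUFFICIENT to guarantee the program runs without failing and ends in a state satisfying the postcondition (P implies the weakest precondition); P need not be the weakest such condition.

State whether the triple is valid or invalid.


Working backward. After the program, the postcondition p - 2 >= p - 3*k + 2 must hold; in canonical form it is 3*k >= 4.
Before skip: 3*k >= 4
Before k := p + 7: 3*p >= -17
Before k := p - 3*k: 3*p >= -17
Then branch requires 3*p >= -38; else branch requires 3*k >= -32.
Before the if: ((3*p <= k - 11 <==> 2*p != k + 4) ==> 3*p >= -38) && ((!(3*p <= k - 11 <==> 2*p != k + 4)) ==> 3*k >= -32)
The weakest precondition is ((3*p <= k - 11 <==> 2*p != k + 4) ==> 3*p >= -38) && ((!(3*p <= k - 11 <==> 2*p != k + 4)) ==> 3*k >= -32).
Check whether ((!(k >= -4 <==> k != -14)) ==> 3*k >= -32) && p == 0 implies it.
Countermodel: at the initial state k = -14, p = 0, the precondition holds but the weakest precondition fails.
Answer: invalid


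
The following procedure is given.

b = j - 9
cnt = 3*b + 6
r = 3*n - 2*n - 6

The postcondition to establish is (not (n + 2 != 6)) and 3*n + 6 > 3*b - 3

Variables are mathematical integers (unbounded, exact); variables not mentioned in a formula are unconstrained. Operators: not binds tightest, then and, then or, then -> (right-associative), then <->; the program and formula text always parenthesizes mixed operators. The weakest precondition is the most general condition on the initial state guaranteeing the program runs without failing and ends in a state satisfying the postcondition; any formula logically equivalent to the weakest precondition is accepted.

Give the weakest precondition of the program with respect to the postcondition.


Working backward. After the program, the postcondition (not (n + 2 != 6)) and 3*n + 6 > 3*b - 3 must hold; in canonical form it is (not (n != 4)) and 3*n > 3*b - 9.
Before r := 3*n - 2*n - 6: (not (n != 4)) and 3*n > 3*b - 9
Before cnt := 3*b + 6: (not (n != 4)) and 3*n > 3*b - 9
Before b := j - 9: (not (n != 4)) and 3*n > 3*j - 36
Answer: WP = (not (n != 4)) and 3*n > 3*j - 36


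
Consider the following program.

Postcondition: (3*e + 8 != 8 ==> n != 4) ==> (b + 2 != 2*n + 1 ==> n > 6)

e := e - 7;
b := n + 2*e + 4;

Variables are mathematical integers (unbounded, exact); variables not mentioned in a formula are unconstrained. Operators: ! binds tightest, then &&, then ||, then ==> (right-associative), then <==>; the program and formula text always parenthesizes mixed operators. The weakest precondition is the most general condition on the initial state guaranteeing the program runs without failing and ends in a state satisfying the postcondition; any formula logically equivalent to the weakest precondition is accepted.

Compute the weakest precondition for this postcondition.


Working backward. After the program, the postcondition (3*e + 8 != 8 ==> n != 4) ==> (b + 2 != 2*n + 1 ==> n > 6) must hold; in canonical form it is (3*e != 0 ==> n != 4) ==> (b != 2*n - 1 ==> n > 6).
Before b := n + 2*e + 4: (3*e != 0 ==> n != 4) ==> (2*e != n - 5 ==> n > 6)
Before e := e - 7: (3*e != 21 ==> n != 4) ==> (2*e != n + 9 ==> n > 6)
Answer: WP = (3*e != 21 ==> n != 4) ==> (2*e != n + 9 ==> n > 6)


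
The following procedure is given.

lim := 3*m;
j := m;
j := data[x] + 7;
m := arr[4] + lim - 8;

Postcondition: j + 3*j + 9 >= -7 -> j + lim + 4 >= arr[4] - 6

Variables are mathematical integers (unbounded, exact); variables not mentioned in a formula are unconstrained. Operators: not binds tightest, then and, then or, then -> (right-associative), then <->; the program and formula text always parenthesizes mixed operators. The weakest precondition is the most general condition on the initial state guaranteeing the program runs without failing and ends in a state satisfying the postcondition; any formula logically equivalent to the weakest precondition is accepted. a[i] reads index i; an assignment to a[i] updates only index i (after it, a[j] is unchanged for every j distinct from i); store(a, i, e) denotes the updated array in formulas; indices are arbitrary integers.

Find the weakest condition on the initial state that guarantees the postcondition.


Working backward. After the program, the postcondition j + 3*j + 9 >= -7 -> j + lim + 4 >= arr[4] - 6 must hold; in canonical form it is 4*j >= -16 -> j + lim >= arr[4] - 10.
Before m := arr[4] + lim - 8: 4*j >= -16 -> j + lim >= arr[4] - 10
Before j := data[x] + 7: 4*data[x] >= -44 -> data[x] + lim >= arr[4] - 17
Before j := m: 4*data[x] >= -44 -> data[x] + lim >= arr[4] - 17
Before lim := 3*m: 4*data[x] >= -44 -> data[x] + 3*m >= arr[4] - 17
Answer: WP = 4*data[x] >= -44 -> data[x] + 3*m >= arr[4] - 17


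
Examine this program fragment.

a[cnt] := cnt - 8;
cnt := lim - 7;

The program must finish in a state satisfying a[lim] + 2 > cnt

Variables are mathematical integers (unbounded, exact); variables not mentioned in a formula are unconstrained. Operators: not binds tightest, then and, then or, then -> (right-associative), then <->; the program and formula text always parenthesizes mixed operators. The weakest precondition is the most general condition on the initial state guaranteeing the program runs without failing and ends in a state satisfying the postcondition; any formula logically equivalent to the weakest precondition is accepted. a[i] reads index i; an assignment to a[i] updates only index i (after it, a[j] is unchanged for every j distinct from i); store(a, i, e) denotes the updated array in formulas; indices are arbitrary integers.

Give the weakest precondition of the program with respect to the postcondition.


Working backward. After the program, the postcondition a[lim] + 2 > cnt must hold; in canonical form it is a[lim] > cnt - 2.
Before cnt := lim - 7: a[lim] > lim - 9
Before a[cnt] := cnt - 8: store(a, cnt, cnt - 8)[lim] > lim - 9
Answer: WP = store(a, cnt, cnt - 8)[lim] > lim - 9


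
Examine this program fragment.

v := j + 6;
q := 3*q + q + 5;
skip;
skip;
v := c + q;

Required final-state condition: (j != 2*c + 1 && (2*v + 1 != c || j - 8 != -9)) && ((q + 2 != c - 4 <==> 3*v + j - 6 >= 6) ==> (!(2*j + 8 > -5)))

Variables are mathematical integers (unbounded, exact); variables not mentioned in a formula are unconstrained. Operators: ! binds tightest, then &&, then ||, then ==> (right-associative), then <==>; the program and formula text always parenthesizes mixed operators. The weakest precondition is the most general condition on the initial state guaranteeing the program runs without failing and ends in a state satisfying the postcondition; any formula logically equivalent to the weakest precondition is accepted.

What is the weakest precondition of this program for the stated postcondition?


Working backward. After the program, the postcondition (j != 2*c + 1 && (2*v + 1 != c || j - 8 != -9)) && ((q + 2 != c - 4 <==> 3*v + j - 6 >= 6) ==> (!(2*j + 8 > -5))) must hold; in canonical form it is j != 2*c + 1 && (2*v != c - 1 || j != -1) && ((q != c - 6 <==> j + 3*v >= 12) ==> (!(2*j > -13))).
Before v := c + q: j != 2*c + 1 && (c + 2*q != -1 || j != -1) && ((q != c - 6 <==> 3*c + j + 3*q >= 12) ==> (!(2*j > -13)))
Before skip: j != 2*c + 1 && (c + 2*q != -1 || j != -1) && ((q != c - 6 <==> 3*c + j + 3*q >= 12) ==> (!(2*j > -13)))
Before skip: j != 2*c + 1 && (c + 2*q != -1 || j != -1) && ((q != c - 6 <==> 3*c + j + 3*q >= 12) ==> (!(2*j > -13)))
Before q := 3*q + q + 5: j != 2*c + 1 && (c + 8*q != -11 || j != -1) && ((4*q != c - 11 <==> 3*c + j + 12*q >= -3) ==> (!(2*j > -13)))
Before v := j + 6: j != 2*c + 1 && (c + 8*q != -11 || j != -1) && ((4*q != c - 11 <==> 3*c + j + 12*q >= -3) ==> (!(2*j > -13)))
Answer: WP = j != 2*c + 1 && (c + 8*q != -11 || j != -1) && ((4*q != c - 11 <==> 3*c + j + 12*q >= -3) ==> (!(2*j > -13)))


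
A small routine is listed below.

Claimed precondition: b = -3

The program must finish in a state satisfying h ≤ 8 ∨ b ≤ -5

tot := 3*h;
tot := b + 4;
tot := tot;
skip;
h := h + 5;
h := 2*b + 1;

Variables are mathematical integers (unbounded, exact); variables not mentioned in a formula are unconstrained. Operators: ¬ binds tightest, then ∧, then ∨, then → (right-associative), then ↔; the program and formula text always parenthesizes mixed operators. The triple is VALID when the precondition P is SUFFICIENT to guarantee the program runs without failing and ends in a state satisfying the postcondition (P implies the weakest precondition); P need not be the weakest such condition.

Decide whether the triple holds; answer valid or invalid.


Working backward. After the program, h ≤ 8 ∨ b ≤ -5 must hold.
Before h := 2*b + 1: 2*b ≤ 7 ∨ b ≤ -5
Before h := h + 5: 2*b ≤ 7 ∨ b ≤ -5
Before skip: 2*b ≤ 7 ∨ b ≤ -5
Before tot := tot: 2*b ≤ 7 ∨ b ≤ -5
Before tot := b + 4: 2*b ≤ 7 ∨ b ≤ -5
Before tot := 3*h: 2*b ≤ 7 ∨ b ≤ -5
The weakest precondition is 2*b ≤ 7 ∨ b ≤ -5.
Check whether b = -3 implies it.
Every state satisfying the precondition satisfies the weakest precondition: the implication holds.
Answer: valid


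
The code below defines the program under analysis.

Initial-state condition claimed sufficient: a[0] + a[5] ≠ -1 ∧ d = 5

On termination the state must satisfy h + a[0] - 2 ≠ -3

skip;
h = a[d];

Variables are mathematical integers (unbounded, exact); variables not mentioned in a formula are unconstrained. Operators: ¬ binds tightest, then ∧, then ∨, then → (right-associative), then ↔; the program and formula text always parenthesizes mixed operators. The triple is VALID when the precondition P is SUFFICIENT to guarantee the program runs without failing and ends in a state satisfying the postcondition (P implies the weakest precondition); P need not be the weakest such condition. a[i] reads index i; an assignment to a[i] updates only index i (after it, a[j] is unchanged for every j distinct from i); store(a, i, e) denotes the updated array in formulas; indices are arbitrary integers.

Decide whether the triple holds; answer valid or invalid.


Working backward. After the program, the postcondition h + a[0] - 2 ≠ -3 must hold; in canonical form it is a[0] + h ≠ -1.
Before h := a[d]: a[0] + a[d] ≠ -1
Before skip: a[0] + a[d] ≠ -1
The weakest precondition is a[0] + a[d] ≠ -1.
Check whether a[0] + a[5] ≠ -1 ∧ d = 5 implies it.
Every state satisfying the precondition satisfies the weakest precondition: the implication holds.
Answer: valid


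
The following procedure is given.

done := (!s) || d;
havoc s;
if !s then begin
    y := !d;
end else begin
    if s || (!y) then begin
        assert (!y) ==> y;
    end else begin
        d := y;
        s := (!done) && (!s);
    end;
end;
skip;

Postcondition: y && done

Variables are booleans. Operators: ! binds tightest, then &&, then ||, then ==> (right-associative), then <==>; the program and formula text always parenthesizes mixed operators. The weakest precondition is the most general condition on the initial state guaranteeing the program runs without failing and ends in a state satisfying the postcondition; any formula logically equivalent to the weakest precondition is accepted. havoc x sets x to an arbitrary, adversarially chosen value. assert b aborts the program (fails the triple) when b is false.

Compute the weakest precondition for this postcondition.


Working backward. After the program, y && done must hold.
Before skip: y && done
Then branch requires (!d) && done; else branch requires ((s || (!y)) ==> (((!y) ==> y) && y && done)) && ((!(s || (!y))) ==> (y && done)).
Before the if: ((!s) ==> ((!d) && done)) && (s ==> (((s || (!y)) ==> (((!y) ==> y) && y && done)) && ((!(s || (!y))) ==> (y && done))))
Before havoc s: ((!y) ==> y) && y && done && (!d)
Before done := (!s) || d: ((!y) ==> y) && y && ((!s) || d) && (!d)
Answer: WP = ((!y) ==> y) && y && ((!s) || d) && (!d)


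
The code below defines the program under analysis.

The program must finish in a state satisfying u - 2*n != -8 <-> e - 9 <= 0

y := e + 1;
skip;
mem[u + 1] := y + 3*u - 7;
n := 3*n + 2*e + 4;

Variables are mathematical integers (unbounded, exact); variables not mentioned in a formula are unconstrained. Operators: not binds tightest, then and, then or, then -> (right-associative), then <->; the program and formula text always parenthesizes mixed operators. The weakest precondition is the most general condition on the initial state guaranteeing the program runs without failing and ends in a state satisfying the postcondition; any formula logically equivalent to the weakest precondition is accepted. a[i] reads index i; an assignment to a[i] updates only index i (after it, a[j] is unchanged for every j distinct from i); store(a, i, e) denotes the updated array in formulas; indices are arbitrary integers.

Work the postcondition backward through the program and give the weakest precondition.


Working backward. After the program, the postcondition u - 2*n != -8 <-> e - 9 <= 0 must hold; in canonical form it is u != 2*n - 8 <-> e <= 9.
Before n := 3*n + 2*e + 4: u != 4*e + 6*n <-> e <= 9
Before mem[u + 1] := y + 3*u - 7: u != 4*e + 6*n <-> e <= 9
Before skip: u != 4*e + 6*n <-> e <= 9
Before y := e + 1: u != 4*e + 6*n <-> e <= 9
Answer: WP = u != 4*e + 6*n <-> e <= 9


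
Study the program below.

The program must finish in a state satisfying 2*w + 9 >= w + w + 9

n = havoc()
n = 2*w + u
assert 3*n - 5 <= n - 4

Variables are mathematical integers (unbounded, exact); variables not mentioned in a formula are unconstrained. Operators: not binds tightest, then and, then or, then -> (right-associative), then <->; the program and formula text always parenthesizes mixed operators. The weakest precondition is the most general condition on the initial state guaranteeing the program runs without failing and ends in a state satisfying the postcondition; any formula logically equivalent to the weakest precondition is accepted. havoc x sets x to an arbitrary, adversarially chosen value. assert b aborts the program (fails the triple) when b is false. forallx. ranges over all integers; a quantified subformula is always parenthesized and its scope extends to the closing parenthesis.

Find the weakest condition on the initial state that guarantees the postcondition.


Working backward. After the program, the postcondition 2*w + 9 >= w + w + 9 must hold; in canonical form it is true.
Before assert 3*n - 5 <= n - 4: 2*n <= 1
Before n := 2*w + u: 2*u + 4*w <= 1
Before havoc n: 2*u + 4*w <= 1
Answer: WP = 2*u + 4*w <= 1


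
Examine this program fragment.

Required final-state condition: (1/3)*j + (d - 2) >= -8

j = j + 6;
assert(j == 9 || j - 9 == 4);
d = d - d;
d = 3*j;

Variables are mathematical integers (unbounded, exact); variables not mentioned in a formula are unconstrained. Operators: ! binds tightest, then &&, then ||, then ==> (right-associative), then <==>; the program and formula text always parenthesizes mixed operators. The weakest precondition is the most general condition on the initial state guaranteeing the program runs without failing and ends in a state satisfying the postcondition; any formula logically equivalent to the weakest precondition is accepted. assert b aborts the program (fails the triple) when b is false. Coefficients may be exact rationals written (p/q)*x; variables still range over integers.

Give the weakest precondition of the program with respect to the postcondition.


Working backward. After the program, the postcondition (1/3)*j + (d - 2) >= -8 must hold; in canonical form it is d + (1/3)*j >= -6.
Before d := 3*j: (10/3)*j >= -6
Before d := d - d: (10/3)*j >= -6
Before assert j == 9 || j - 9 == 4: (j == 9 || j == 13) && (10/3)*j >= -6
Before j := j + 6: (j == 3 || j == 7) && (10/3)*j >= -26
Answer: WP = (j == 3 || j == 7) && (10/3)*j >= -26


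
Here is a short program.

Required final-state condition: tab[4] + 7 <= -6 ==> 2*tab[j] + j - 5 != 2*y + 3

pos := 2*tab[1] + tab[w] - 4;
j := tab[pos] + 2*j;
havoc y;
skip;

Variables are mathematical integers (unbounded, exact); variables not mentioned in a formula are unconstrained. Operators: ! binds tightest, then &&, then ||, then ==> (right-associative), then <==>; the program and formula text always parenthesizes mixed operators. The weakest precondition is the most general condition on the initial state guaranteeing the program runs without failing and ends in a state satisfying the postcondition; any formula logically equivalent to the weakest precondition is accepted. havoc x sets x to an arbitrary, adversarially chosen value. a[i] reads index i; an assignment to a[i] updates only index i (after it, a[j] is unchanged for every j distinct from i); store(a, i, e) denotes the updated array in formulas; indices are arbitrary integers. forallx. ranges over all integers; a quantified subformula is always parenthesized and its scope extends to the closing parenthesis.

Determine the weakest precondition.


Working backward. After the program, the postcondition tab[4] + 7 <= -6 ==> 2*tab[j] + j - 5 != 2*y + 3 must hold; in canonical form it is tab[4] <= -13 ==> 2*tab[j] + j != 2*y + 8.
Before skip: tab[4] <= -13 ==> 2*tab[j] + j != 2*y + 8
Before havoc y: forall y_1. (tab[4] <= -13 ==> 2*tab[j] + j != 2*y_1 + 8)
Before j := tab[pos] + 2*j: forall y_1. (tab[4] <= -13 ==> 2*tab[tab[pos] + 2*j] + tab[pos] + 2*j != 2*y_1 + 8)
Before pos := 2*tab[1] + tab[w] - 4: forall y_1. (tab[4] <= -13 ==> 2*tab[tab[2*tab[1] + tab[w] - 4] + 2*j] + tab[2*tab[1] + tab[w] - 4] + 2*j != 2*y_1 + 8)
Answer: WP = forall y_1. (tab[4] <= -13 ==> 2*tab[tab[2*tab[1] + tab[w] - 4] + 2*j] + tab[2*tab[1] + tab[w] - 4] + 2*j != 2*y_1 + 8)


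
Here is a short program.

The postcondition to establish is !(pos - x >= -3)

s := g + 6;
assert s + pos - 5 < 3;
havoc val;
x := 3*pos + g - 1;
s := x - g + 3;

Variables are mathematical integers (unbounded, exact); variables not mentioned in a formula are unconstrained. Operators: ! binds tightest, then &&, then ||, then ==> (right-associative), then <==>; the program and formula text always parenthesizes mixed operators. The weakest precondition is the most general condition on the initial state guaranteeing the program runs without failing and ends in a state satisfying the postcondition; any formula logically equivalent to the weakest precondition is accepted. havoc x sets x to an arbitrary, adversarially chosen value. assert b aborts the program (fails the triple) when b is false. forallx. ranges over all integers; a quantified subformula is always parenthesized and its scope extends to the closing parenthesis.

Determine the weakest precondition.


Working backward. After the program, the postcondition !(pos - x >= -3) must hold; in canonical form it is !(pos >= x - 3).
Before s := x - g + 3: !(pos >= x - 3)
Before x := 3*pos + g - 1: !(g + 2*pos <= 4)
Before havoc val: !(g + 2*pos <= 4)
Before assert s + pos - 5 < 3: pos + s < 8 && (!(g + 2*pos <= 4))
Before s := g + 6: g + pos < 2 && (!(g + 2*pos <= 4))
Answer: WP = g + pos < 2 && (!(g + 2*pos <= 4))


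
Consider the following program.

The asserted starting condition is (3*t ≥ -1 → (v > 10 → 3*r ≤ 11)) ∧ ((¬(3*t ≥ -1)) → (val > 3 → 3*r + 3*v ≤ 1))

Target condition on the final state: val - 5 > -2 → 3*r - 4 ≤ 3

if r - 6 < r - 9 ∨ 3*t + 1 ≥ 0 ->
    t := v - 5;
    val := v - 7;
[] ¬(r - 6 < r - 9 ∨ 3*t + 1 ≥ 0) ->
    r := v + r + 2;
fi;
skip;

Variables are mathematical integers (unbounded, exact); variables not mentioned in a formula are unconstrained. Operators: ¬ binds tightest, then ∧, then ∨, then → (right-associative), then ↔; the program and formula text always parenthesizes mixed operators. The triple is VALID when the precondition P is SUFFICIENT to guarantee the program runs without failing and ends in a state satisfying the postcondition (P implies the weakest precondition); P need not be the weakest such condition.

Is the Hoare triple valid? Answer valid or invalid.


Working backward. After the program, the postcondition val - 5 > -2 → 3*r - 4 ≤ 3 must hold; in canonical form it is val > 3 → 3*r ≤ 7.
Before skip: val > 3 → 3*r ≤ 7
Then branch requires v > 10 → 3*r ≤ 7; else branch requires val > 3 → 3*r + 3*v ≤ 1.
Before the if: (3*t ≥ -1 → (v > 10 → 3*r ≤ 7)) ∧ ((¬(3*t ≥ -1)) → (val > 3 → 3*r + 3*v ≤ 1))
The weakest precondition is (3*t ≥ -1 → (v > 10 → 3*r ≤ 7)) ∧ ((¬(3*t ≥ -1)) → (val > 3 → 3*r + 3*v ≤ 1)).
Check whether (3*t ≥ -1 → (v > 10 → 3*r ≤ 11)) ∧ ((¬(3*t ≥ -1)) → (val > 3 → 3*r + 3*v ≤ 1)) implies it.
Countermodel: at the initial state r = 3, t = 0, v = 11, val = 0, the precondition holds but the weakest precondition fails.
Answer: invalid


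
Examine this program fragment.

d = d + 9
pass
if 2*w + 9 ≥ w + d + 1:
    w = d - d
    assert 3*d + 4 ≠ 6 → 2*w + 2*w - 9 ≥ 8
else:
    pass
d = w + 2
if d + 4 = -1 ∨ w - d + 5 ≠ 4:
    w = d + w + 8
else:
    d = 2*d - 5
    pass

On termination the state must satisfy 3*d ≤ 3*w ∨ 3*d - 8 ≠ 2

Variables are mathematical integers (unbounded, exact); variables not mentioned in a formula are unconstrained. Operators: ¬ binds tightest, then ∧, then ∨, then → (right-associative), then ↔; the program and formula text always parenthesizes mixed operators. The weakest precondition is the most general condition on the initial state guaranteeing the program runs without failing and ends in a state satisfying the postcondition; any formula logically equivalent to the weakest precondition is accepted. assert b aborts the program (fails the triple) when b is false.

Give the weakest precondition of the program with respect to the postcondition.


Working backward. After the program, the postcondition 3*d ≤ 3*w ∨ 3*d - 8 ≠ 2 must hold; in canonical form it is 3*d ≤ 3*w ∨ 3*d ≠ 10.
Then branch requires 3*w ≥ -24 ∨ 3*d ≠ 10; else branch requires 6*d ≤ 3*w + 15 ∨ 6*d ≠ 25.
Before the if: ((d = -5 ∨ w ≠ d - 1) → (3*w ≥ -24 ∨ 3*d ≠ 10)) ∧ ((¬(d = -5 ∨ w ≠ d - 1)) → (6*d ≤ 3*w + 15 ∨ 6*d ≠ 25))
Before d := w + 2: 3*w ≥ -24 ∨ 3*w ≠ 4
Then branch requires ¬(3*d ≠ 2); else branch requires 3*w ≥ -24 ∨ 3*w ≠ 4.
Before the if: (w ≥ d - 8 → (¬(3*d ≠ 2))) ∧ ((¬(w ≥ d - 8)) → (3*w ≥ -24 ∨ 3*w ≠ 4))
Before skip: (w ≥ d - 8 → (¬(3*d ≠ 2))) ∧ ((¬(w ≥ d - 8)) → (3*w ≥ -24 ∨ 3*w ≠ 4))
Before d := d + 9: (w ≥ d + 1 → (¬(3*d ≠ -25))) ∧ ((¬(w ≥ d + 1)) → (3*w ≥ -24 ∨ 3*w ≠ 4))
Answer: WP = (w ≥ d + 1 → (¬(3*d ≠ -25))) ∧ ((¬(w ≥ d + 1)) → (3*w ≥ -24 ∨ 3*w ≠ 4))


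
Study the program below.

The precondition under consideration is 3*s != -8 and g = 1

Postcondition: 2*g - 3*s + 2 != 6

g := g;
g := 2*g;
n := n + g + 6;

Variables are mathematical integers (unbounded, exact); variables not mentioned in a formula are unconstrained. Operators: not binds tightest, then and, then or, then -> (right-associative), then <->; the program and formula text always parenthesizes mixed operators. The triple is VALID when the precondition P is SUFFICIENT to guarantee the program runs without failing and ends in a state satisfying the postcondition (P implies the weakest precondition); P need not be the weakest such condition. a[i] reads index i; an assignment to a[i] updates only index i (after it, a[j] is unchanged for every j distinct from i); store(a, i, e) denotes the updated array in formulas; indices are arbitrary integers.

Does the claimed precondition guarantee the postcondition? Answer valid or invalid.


Working backward. After the program, the postcondition 2*g - 3*s + 2 != 6 must hold; in canonical form it is 2*g != 3*s + 4.
Before n := n + g + 6: 2*g != 3*s + 4
Before g := 2*g: 4*g != 3*s + 4
Before g := g: 4*g != 3*s + 4
The weakest precondition is 4*g != 3*s + 4.
Check whether 3*s != -8 and g = 1 implies it.
Countermodel: at the initial state g = 1, s = 0, the precondition holds but the weakest precondition fails.
Answer: invalid


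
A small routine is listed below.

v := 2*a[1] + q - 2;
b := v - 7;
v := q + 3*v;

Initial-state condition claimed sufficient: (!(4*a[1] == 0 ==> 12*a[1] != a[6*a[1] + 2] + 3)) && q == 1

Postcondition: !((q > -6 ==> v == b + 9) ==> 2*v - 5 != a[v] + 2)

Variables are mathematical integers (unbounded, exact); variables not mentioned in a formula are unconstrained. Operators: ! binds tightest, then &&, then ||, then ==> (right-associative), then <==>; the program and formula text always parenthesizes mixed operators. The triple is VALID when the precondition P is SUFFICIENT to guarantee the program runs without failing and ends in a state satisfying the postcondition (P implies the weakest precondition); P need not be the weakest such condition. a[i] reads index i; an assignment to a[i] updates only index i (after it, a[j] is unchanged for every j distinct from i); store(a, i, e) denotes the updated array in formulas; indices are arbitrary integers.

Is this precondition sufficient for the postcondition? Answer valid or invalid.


Working backward. After the program, the postcondition !((q > -6 ==> v == b + 9) ==> 2*v - 5 != a[v] + 2) must hold; in canonical form it is !((q > -6 ==> v == b + 9) ==> 2*v != a[v] + 7).
Before v := q + 3*v: !((q > -6 ==> q + 3*v == b + 9) ==> 2*q + 6*v != a[q + 3*v] + 7)
Before b := v - 7: !((q > -6 ==> q + 2*v == 2) ==> 2*q + 6*v != a[q + 3*v] + 7)
Before v := 2*a[1] + q - 2: !((q > -6 ==> 4*a[1] + 3*q == 6) ==> 12*a[1] + 8*q != a[6*a[1] + 4*q - 6] + 19)
The weakest precondition is !((q > -6 ==> 4*a[1] + 3*q == 6) ==> 12*a[1] + 8*q != a[6*a[1] + 4*q - 6] + 19).
Check whether (!(4*a[1] == 0 ==> 12*a[1] != a[6*a[1] + 2] + 3)) && q == 1 implies it.
Countermodel: at the initial state a = {[-2] = 0, [1] = 0, [2] = -3, elsewhere 0}, q = 1, the precondition holds but the weakest precondition fails.
Answer: invalid


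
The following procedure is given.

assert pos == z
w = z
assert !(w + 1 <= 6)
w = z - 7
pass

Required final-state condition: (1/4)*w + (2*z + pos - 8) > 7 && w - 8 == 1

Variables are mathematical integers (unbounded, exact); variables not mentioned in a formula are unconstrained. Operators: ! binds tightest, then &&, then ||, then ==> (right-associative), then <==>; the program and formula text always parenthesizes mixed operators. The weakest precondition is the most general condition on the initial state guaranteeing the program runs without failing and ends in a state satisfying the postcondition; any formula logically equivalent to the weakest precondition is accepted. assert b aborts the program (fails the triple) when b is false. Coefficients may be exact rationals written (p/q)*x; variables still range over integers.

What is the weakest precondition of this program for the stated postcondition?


Working backward. After the program, the postcondition (1/4)*w + (2*z + pos - 8) > 7 && w - 8 == 1 must hold; in canonical form it is pos + (1/4)*w + 2*z > 15 && w == 9.
Before skip: pos + (1/4)*w + 2*z > 15 && w == 9
Before w := z - 7: pos + (9/4)*z > 67/4 && z == 16
Before assert !(w + 1 <= 6): (!(w <= 5)) && pos + (9/4)*z > 67/4 && z == 16
Before w := z: (!(z <= 5)) && pos + (9/4)*z > 67/4 && z == 16
Before assert pos == z: pos == z && (!(z <= 5)) && pos + (9/4)*z > 67/4 && z == 16
Answer: WP = pos == z && (!(z <= 5)) && pos + (9/4)*z > 67/4 && z == 16


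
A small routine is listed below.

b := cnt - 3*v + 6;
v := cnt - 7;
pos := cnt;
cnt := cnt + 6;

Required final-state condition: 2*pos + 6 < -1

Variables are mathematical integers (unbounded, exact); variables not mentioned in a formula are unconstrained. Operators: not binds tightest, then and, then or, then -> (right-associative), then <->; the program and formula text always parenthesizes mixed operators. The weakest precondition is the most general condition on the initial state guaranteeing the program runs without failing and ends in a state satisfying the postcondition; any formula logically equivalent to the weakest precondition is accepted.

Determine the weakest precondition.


Working backward. After the program, the postcondition 2*pos + 6 < -1 must hold; in canonical form it is 2*pos < -7.
Before cnt := cnt + 6: 2*pos < -7
Before pos := cnt: 2*cnt < -7
Before v := cnt - 7: 2*cnt < -7
Before b := cnt - 3*v + 6: 2*cnt < -7
Answer: WP = 2*cnt < -7


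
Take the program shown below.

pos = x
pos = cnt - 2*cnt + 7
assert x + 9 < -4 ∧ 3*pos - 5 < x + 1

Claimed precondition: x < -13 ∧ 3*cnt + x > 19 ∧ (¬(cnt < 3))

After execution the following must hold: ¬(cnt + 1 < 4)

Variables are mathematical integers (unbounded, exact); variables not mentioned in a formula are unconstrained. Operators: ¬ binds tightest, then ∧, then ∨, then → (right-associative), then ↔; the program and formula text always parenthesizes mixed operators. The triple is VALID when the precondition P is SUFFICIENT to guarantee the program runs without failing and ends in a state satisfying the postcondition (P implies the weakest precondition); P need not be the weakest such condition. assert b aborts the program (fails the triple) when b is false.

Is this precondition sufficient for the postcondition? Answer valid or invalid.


Working backward. After the program, the postcondition ¬(cnt + 1 < 4) must hold; in canonical form it is ¬(cnt < 3).
Before assert x + 9 < -4 ∧ 3*pos - 5 < x + 1: x < -13 ∧ 3*pos < x + 6 ∧ (¬(cnt < 3))
Before pos := cnt - 2*cnt + 7: x < -13 ∧ 3*cnt + x > 15 ∧ (¬(cnt < 3))
Before pos := x: x < -13 ∧ 3*cnt + x > 15 ∧ (¬(cnt < 3))
The weakest precondition is x < -13 ∧ 3*cnt + x > 15 ∧ (¬(cnt < 3)).
Check whether x < -13 ∧ 3*cnt + x > 19 ∧ (¬(cnt < 3)) implies it.
Every state satisfying the precondition satisfies the weakest precondition: the implication holds.
Answer: valid


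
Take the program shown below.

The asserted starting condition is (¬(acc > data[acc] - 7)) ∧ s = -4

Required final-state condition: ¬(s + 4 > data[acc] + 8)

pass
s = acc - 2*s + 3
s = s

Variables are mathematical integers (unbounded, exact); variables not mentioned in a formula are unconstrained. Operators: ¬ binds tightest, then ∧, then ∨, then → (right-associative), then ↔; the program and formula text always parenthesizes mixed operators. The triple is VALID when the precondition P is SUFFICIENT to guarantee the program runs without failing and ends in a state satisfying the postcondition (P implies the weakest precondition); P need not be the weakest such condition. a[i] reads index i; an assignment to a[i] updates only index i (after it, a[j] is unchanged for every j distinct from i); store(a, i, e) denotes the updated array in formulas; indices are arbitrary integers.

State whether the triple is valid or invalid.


Working backward. After the program, the postcondition ¬(s + 4 > data[acc] + 8) must hold; in canonical form it is ¬(s > data[acc] + 4).
Before s := s: ¬(s > data[acc] + 4)
Before s := acc - 2*s + 3: ¬(acc > data[acc] + 2*s + 1)
Before skip: ¬(acc > data[acc] + 2*s + 1)
The weakest precondition is ¬(acc > data[acc] + 2*s + 1).
Check whether (¬(acc > data[acc] - 7)) ∧ s = -4 implies it.
Every state satisfying the precondition satisfies the weakest precondition: the implication holds.
Answer: valid
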